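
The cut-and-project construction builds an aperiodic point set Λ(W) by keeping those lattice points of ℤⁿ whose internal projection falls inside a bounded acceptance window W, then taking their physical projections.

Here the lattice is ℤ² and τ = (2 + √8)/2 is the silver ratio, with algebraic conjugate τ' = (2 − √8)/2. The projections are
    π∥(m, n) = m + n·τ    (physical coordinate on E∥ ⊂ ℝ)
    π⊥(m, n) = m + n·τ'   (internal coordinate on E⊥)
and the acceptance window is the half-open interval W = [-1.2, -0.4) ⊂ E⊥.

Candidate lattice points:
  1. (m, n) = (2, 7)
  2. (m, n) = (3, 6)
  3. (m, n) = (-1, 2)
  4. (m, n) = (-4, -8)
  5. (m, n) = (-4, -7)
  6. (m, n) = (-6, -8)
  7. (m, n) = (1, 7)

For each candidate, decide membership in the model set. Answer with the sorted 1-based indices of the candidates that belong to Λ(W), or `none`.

Numerically τ ≈ 2.41421 and τ' = −1/τ ≈ -0.41421.
candidate 1: (m,n)=(2,7) → π∥ = 2+7·τ ≈ 18.89949, π⊥ = 2+7·τ' ≈ -0.89949 ∈ [-1.2, -0.4) ⇒ IN Λ
candidate 2: (m,n)=(3,6) → π∥ = 3+6·τ ≈ 17.48528, π⊥ = 3+6·τ' ≈ 0.51472 ∉ [-1.2, -0.4) ⇒ out
candidate 3: (m,n)=(-1,2) → π∥ = -1+2·τ ≈ 3.82843, π⊥ = -1+2·τ' ≈ -1.82843 ∉ [-1.2, -0.4) ⇒ out
candidate 4: (m,n)=(-4,-8) → π∥ = -4-8·τ ≈ -23.31371, π⊥ = -4-8·τ' ≈ -0.68629 ∈ [-1.2, -0.4) ⇒ IN Λ
candidate 5: (m,n)=(-4,-7) → π∥ = -4-7·τ ≈ -20.89949, π⊥ = -4-7·τ' ≈ -1.10051 ∈ [-1.2, -0.4) ⇒ IN Λ
candidate 6: (m,n)=(-6,-8) → π∥ = -6-8·τ ≈ -25.31371, π⊥ = -6-8·τ' ≈ -2.68629 ∉ [-1.2, -0.4) ⇒ out
candidate 7: (m,n)=(1,7) → π∥ = 1+7·τ ≈ 17.89949, π⊥ = 1+7·τ' ≈ -1.89949 ∉ [-1.2, -0.4) ⇒ out

1, 4, 5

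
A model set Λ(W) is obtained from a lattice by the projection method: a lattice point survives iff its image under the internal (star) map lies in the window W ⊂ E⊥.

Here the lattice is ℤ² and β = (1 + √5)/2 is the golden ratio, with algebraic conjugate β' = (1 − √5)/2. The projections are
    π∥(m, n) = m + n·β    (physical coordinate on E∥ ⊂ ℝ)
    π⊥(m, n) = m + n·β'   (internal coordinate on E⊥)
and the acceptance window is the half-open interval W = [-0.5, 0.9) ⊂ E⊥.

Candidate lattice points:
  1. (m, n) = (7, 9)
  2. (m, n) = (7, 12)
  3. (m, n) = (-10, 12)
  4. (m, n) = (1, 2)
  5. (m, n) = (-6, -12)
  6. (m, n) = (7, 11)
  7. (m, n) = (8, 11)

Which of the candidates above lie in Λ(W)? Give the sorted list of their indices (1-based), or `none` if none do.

2, 4, 6

Compute β' = (1−√5)/2 = -0.618034, so π⊥(m,n) = m -0.618034·n.
[1] lift (7,9): star map gives 1.437694; window check -0.5 ≤ 1.437694 < 0.9 is false → out
[2] lift (7,12): star map gives -0.416408; window check -0.5 ≤ -0.416408 < 0.9 is true → IN Λ
[3] lift (-10,12): star map gives -17.416408; window check -0.5 ≤ -17.416408 < 0.9 is false → out
[4] lift (1,2): star map gives -0.236068; window check -0.5 ≤ -0.236068 < 0.9 is true → IN Λ
[5] lift (-6,-12): star map gives 1.416408; window check -0.5 ≤ 1.416408 < 0.9 is false → out
[6] lift (7,11): star map gives 0.201626; window check -0.5 ≤ 0.201626 < 0.9 is true → IN Λ
[7] lift (8,11): star map gives 1.201626; window check -0.5 ≤ 1.201626 < 0.9 is false → out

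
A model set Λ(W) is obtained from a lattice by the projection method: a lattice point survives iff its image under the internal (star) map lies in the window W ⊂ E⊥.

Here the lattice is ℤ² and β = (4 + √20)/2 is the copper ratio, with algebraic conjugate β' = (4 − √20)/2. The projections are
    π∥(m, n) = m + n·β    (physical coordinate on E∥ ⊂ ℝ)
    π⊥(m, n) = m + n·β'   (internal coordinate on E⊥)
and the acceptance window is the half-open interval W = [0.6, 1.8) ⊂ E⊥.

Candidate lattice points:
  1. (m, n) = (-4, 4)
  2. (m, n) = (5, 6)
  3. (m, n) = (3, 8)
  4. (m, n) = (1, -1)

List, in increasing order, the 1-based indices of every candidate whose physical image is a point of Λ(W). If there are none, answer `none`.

β' = (4−√20)/2 ≈ -0.2361.
#1 (-4,4): internal coord -4 + (4)·β' = -4.9443; -4.9443 ∉ [0.6, 1.8) → out
#2 (5,6): internal coord 5 + (6)·β' = +3.5836; +3.5836 ∉ [0.6, 1.8) → out
#3 (3,8): internal coord 3 + (8)·β' = +1.1115; +1.1115 ∈ [0.6, 1.8) → IN Λ
#4 (1,-1): internal coord 1 + (-1)·β' = +1.2361; +1.2361 ∈ [0.6, 1.8) → IN Λ

3, 4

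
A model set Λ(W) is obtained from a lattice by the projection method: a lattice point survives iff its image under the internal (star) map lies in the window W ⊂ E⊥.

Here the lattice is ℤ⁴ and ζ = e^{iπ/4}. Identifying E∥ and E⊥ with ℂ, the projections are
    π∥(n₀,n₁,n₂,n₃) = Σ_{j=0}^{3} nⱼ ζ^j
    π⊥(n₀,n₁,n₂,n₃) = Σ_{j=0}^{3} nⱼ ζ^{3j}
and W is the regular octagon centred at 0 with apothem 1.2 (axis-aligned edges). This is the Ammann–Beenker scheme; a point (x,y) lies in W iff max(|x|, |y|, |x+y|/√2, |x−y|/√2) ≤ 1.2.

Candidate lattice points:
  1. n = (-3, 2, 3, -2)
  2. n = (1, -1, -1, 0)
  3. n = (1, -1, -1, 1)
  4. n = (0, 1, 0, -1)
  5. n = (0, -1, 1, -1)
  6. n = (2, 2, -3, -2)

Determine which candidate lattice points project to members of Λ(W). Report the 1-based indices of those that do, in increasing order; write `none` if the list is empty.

With ζ = e^{iπ/4} the internal vectors are ζ^0,ζ^3,ζ^6,ζ^9.
candidate 1: n = (-3, 2, 3, -2) → π⊥ ≈ (-5.82843, -3.00000); max(|x|,|y|,|x±y|/√2) = 6.24264 > 1.2 ⇒ ∉ W
candidate 2: n = (1, -1, -1, 0) → π⊥ ≈ (+1.70711, +0.29289); max(|x|,|y|,|x±y|/√2) = 1.70711 > 1.2 ⇒ ∉ W
candidate 3: n = (1, -1, -1, 1) → π⊥ ≈ (+2.41421, +1.00000); max(|x|,|y|,|x±y|/√2) = 2.41421 > 1.2 ⇒ ∉ W
candidate 4: n = (0, 1, 0, -1) → π⊥ ≈ (-1.41421, +0.00000); max(|x|,|y|,|x±y|/√2) = 1.41421 > 1.2 ⇒ ∉ W
candidate 5: n = (0, -1, 1, -1) → π⊥ ≈ (+0.00000, -2.41421); max(|x|,|y|,|x±y|/√2) = 2.41421 > 1.2 ⇒ ∉ W
candidate 6: n = (2, 2, -3, -2) → π⊥ ≈ (-0.82843, +3.00000); max(|x|,|y|,|x±y|/√2) = 3.00000 > 1.2 ⇒ ∉ W

none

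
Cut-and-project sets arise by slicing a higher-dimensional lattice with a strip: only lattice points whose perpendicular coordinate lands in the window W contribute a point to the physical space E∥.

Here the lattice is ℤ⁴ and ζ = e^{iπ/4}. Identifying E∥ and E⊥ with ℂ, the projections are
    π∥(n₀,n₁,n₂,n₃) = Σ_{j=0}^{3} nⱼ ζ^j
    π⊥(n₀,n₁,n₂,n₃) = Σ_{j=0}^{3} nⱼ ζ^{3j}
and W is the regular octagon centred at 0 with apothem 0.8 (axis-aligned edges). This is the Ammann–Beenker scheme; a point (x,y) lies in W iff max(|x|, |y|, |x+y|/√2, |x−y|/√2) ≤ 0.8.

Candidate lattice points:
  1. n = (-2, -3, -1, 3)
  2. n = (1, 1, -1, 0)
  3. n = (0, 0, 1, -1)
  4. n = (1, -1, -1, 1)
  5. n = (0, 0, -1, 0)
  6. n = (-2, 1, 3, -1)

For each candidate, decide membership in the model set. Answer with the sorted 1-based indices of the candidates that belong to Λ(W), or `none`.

none

With ζ = e^{iπ/4} the internal vectors are ζ^0,ζ^3,ζ^6,ζ^9.
#1 (-2, -3, -1, 3): internal (2.2426, 1.0000); octagon support 2.2929 vs apothem 0.8 → ∉ W
#2 (1, 1, -1, 0): internal (0.2929, 1.7071); octagon support 1.7071 vs apothem 0.8 → ∉ W
#3 (0, 0, 1, -1): internal (-0.7071, -1.7071); octagon support 1.7071 vs apothem 0.8 → ∉ W
#4 (1, -1, -1, 1): internal (2.4142, 1.0000); octagon support 2.4142 vs apothem 0.8 → ∉ W
#5 (0, 0, -1, 0): internal (0.0000, 1.0000); octagon support 1.0000 vs apothem 0.8 → ∉ W
#6 (-2, 1, 3, -1): internal (-3.4142, -3.0000); octagon support 4.5355 vs apothem 0.8 → ∉ W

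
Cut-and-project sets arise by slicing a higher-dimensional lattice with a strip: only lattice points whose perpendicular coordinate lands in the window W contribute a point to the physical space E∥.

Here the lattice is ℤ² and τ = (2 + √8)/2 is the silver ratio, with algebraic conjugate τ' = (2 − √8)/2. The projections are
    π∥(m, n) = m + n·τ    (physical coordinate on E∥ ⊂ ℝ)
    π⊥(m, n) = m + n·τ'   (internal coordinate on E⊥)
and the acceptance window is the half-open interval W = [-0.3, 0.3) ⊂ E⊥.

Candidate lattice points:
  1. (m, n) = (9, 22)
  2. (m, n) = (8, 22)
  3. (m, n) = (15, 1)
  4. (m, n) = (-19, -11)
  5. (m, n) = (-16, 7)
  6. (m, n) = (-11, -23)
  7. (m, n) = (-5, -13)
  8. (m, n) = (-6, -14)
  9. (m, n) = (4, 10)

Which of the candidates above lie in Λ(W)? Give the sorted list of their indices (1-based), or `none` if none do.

1, 8, 9

τ' = (2−√8)/2 ≈ -0.4142.
candidate 1: (m,n)=(9,22) → π∥ = 9+22·τ ≈ 62.1127, π⊥ = 9+22·τ' ≈ -0.1127 ∈ [-0.3, 0.3) ⇒ IN Λ
candidate 2: (m,n)=(8,22) → π∥ = 8+22·τ ≈ 61.1127, π⊥ = 8+22·τ' ≈ -1.1127 ∉ [-0.3, 0.3) ⇒ out
candidate 3: (m,n)=(15,1) → π∥ = 15+1·τ ≈ 17.4142, π⊥ = 15+1·τ' ≈ 14.5858 ∉ [-0.3, 0.3) ⇒ out
candidate 4: (m,n)=(-19,-11) → π∥ = -19-11·τ ≈ -45.5563, π⊥ = -19-11·τ' ≈ -14.4437 ∉ [-0.3, 0.3) ⇒ out
candidate 5: (m,n)=(-16,7) → π∥ = -16+7·τ ≈ 0.8995, π⊥ = -16+7·τ' ≈ -18.8995 ∉ [-0.3, 0.3) ⇒ out
candidate 6: (m,n)=(-11,-23) → π∥ = -11-23·τ ≈ -66.5269, π⊥ = -11-23·τ' ≈ -1.4731 ∉ [-0.3, 0.3) ⇒ out
candidate 7: (m,n)=(-5,-13) → π∥ = -5-13·τ ≈ -36.3848, π⊥ = -5-13·τ' ≈ 0.3848 ∉ [-0.3, 0.3) ⇒ out
candidate 8: (m,n)=(-6,-14) → π∥ = -6-14·τ ≈ -39.7990, π⊥ = -6-14·τ' ≈ -0.2010 ∈ [-0.3, 0.3) ⇒ IN Λ
candidate 9: (m,n)=(4,10) → π∥ = 4+10·τ ≈ 28.1421, π⊥ = 4+10·τ' ≈ -0.1421 ∈ [-0.3, 0.3) ⇒ IN Λ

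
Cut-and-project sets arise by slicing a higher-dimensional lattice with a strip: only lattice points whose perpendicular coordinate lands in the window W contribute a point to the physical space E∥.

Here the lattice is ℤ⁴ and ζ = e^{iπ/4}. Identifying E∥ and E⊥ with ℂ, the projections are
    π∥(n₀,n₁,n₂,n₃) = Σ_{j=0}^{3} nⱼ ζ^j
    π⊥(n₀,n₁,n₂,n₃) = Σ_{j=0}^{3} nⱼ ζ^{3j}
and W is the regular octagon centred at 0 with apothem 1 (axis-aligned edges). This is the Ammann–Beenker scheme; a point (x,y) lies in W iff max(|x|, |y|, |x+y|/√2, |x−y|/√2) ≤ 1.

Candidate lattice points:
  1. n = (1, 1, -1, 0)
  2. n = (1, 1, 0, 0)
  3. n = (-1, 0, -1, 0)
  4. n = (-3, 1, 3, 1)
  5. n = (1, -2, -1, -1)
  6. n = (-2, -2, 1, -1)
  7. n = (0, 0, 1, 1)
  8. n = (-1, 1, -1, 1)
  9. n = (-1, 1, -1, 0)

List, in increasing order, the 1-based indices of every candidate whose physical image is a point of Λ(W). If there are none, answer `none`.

2, 7

Internal map: ζ^{3j} for j=0..3 gives (1,0), (−√2/2,√2/2), (0,−1), (√2/2,√2/2).
#1 (1, 1, -1, 0): internal (0.292893, 1.707107); octagon support 1.707107 vs apothem 1 → ∉ W
#2 (1, 1, 0, 0): internal (0.292893, 0.707107); octagon support 0.707107 vs apothem 1 → ∈ W
#3 (-1, 0, -1, 0): internal (-1.000000, 1.000000); octagon support 1.414214 vs apothem 1 → ∉ W
#4 (-3, 1, 3, 1): internal (-3.000000, -1.585786); octagon support 3.242641 vs apothem 1 → ∉ W
#5 (1, -2, -1, -1): internal (1.707107, -1.121320); octagon support 2.000000 vs apothem 1 → ∉ W
#6 (-2, -2, 1, -1): internal (-1.292893, -3.121320); octagon support 3.121320 vs apothem 1 → ∉ W
#7 (0, 0, 1, 1): internal (0.707107, -0.292893); octagon support 0.707107 vs apothem 1 → ∈ W
#8 (-1, 1, -1, 1): internal (-1.000000, 2.414214); octagon support 2.414214 vs apothem 1 → ∉ W
#9 (-1, 1, -1, 0): internal (-1.707107, 1.707107); octagon support 2.414214 vs apothem 1 → ∉ W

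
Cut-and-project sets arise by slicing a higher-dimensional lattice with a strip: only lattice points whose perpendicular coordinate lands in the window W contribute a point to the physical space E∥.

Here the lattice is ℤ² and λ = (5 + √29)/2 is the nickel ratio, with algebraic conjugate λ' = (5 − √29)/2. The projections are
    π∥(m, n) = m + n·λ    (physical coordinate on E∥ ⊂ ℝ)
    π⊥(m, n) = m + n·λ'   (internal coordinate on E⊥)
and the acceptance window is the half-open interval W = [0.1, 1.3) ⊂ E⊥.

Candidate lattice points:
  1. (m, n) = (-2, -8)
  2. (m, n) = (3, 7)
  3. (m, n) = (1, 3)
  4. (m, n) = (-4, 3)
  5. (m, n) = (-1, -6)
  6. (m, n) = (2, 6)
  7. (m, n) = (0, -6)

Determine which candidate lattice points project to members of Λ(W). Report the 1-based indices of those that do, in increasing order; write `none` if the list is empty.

Compute λ' = (5−√29)/2 = -0.1926, so π⊥(m,n) = m -0.1926·n.
[1] lift (-2,-8): star map gives -0.4593; window check 0.1 ≤ -0.4593 < 1.3 is false → out
[2] lift (3,7): star map gives 1.6519; window check 0.1 ≤ 1.6519 < 1.3 is false → out
[3] lift (1,3): star map gives 0.4223; window check 0.1 ≤ 0.4223 < 1.3 is true → IN Λ
[4] lift (-4,3): star map gives -4.5777; window check 0.1 ≤ -4.5777 < 1.3 is false → out
[5] lift (-1,-6): star map gives 0.1555; window check 0.1 ≤ 0.1555 < 1.3 is true → IN Λ
[6] lift (2,6): star map gives 0.8445; window check 0.1 ≤ 0.8445 < 1.3 is true → IN Λ
[7] lift (0,-6): star map gives 1.1555; window check 0.1 ≤ 1.1555 < 1.3 is true → IN Λ

3, 5, 6, 7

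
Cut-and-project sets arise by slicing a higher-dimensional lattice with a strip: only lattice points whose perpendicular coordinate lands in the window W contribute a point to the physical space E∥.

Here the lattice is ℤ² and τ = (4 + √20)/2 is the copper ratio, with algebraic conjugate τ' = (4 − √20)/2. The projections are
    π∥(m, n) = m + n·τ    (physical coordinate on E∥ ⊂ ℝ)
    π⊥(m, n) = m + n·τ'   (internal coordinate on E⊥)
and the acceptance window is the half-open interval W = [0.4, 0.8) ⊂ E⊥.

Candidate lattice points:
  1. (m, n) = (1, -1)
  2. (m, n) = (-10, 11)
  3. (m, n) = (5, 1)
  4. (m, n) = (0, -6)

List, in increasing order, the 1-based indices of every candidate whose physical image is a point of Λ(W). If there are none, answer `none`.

none

Numerically τ ≈ 4.23607 and τ' = −1/τ ≈ -0.23607.
#1 (1,-1): internal coord 1 + (-1)·τ' = +1.23607; +1.23607 ∉ [0.4, 0.8) → out
#2 (-10,11): internal coord -10 + (11)·τ' = -12.59675; -12.59675 ∉ [0.4, 0.8) → out
#3 (5,1): internal coord 5 + (1)·τ' = +4.76393; +4.76393 ∉ [0.4, 0.8) → out
#4 (0,-6): internal coord 0 + (-6)·τ' = +1.41641; +1.41641 ∉ [0.4, 0.8) → out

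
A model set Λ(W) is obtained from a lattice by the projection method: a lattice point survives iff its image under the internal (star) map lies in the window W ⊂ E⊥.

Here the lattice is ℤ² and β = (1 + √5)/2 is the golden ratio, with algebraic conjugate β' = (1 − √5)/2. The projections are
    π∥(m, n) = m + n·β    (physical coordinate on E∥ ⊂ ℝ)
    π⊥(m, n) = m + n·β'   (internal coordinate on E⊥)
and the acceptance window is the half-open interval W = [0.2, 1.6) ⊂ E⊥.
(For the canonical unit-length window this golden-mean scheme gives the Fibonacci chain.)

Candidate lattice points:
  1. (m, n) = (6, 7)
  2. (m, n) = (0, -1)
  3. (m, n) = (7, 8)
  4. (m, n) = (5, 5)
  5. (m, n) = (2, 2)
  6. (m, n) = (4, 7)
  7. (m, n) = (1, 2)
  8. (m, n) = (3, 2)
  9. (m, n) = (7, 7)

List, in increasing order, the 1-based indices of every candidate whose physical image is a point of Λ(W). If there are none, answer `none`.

Compute β' = (1−√5)/2 = -0.6180, so π⊥(m,n) = m -0.6180·n.
[1] lift (6,7): star map gives 1.6738; window check 0.2 ≤ 1.6738 < 1.6 is false → out
[2] lift (0,-1): star map gives 0.6180; window check 0.2 ≤ 0.6180 < 1.6 is true → IN Λ
[3] lift (7,8): star map gives 2.0557; window check 0.2 ≤ 2.0557 < 1.6 is false → out
[4] lift (5,5): star map gives 1.9098; window check 0.2 ≤ 1.9098 < 1.6 is false → out
[5] lift (2,2): star map gives 0.7639; window check 0.2 ≤ 0.7639 < 1.6 is true → IN Λ
[6] lift (4,7): star map gives -0.3262; window check 0.2 ≤ -0.3262 < 1.6 is false → out
[7] lift (1,2): star map gives -0.2361; window check 0.2 ≤ -0.2361 < 1.6 is false → out
[8] lift (3,2): star map gives 1.7639; window check 0.2 ≤ 1.7639 < 1.6 is false → out
[9] lift (7,7): star map gives 2.6738; window check 0.2 ≤ 2.6738 < 1.6 is false → out

2, 5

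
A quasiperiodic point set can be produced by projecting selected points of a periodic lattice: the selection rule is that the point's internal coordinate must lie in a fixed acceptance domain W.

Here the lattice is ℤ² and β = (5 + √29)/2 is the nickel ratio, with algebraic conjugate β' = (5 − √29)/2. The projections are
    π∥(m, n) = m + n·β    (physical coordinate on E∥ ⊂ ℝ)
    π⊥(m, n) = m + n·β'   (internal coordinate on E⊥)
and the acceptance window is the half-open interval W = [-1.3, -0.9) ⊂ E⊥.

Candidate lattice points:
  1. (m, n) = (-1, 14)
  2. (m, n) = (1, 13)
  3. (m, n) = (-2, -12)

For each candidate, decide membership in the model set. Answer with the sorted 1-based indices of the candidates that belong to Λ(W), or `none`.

Numerically β ≈ 5.192582 and β' = −1/β ≈ -0.192582.
[1] lift (-1,14): star map gives -3.696154; window check -1.3 ≤ -3.696154 < -0.9 is false → out
[2] lift (1,13): star map gives -1.503571; window check -1.3 ≤ -1.503571 < -0.9 is false → out
[3] lift (-2,-12): star map gives 0.310989; window check -1.3 ≤ 0.310989 < -0.9 is false → out

none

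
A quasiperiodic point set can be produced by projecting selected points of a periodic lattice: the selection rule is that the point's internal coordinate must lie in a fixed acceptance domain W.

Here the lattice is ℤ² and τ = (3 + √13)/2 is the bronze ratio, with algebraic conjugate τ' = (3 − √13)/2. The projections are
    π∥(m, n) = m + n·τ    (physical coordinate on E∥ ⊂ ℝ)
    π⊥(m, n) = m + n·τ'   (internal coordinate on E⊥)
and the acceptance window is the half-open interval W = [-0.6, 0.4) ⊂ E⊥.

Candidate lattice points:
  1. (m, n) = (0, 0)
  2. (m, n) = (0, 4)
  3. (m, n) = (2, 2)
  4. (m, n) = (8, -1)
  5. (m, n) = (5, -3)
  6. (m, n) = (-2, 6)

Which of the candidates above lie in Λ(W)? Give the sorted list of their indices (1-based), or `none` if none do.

Numerically τ ≈ 3.30278 and τ' = −1/τ ≈ -0.30278.
[1] lift (0,0): star map gives 0.00000; window check -0.6 ≤ 0.00000 < 0.4 is true → IN Λ
[2] lift (0,4): star map gives -1.21110; window check -0.6 ≤ -1.21110 < 0.4 is false → out
[3] lift (2,2): star map gives 1.39445; window check -0.6 ≤ 1.39445 < 0.4 is false → out
[4] lift (8,-1): star map gives 8.30278; window check -0.6 ≤ 8.30278 < 0.4 is false → out
[5] lift (5,-3): star map gives 5.90833; window check -0.6 ≤ 5.90833 < 0.4 is false → out
[6] lift (-2,6): star map gives -3.81665; window check -0.6 ≤ -3.81665 < 0.4 is false → out

1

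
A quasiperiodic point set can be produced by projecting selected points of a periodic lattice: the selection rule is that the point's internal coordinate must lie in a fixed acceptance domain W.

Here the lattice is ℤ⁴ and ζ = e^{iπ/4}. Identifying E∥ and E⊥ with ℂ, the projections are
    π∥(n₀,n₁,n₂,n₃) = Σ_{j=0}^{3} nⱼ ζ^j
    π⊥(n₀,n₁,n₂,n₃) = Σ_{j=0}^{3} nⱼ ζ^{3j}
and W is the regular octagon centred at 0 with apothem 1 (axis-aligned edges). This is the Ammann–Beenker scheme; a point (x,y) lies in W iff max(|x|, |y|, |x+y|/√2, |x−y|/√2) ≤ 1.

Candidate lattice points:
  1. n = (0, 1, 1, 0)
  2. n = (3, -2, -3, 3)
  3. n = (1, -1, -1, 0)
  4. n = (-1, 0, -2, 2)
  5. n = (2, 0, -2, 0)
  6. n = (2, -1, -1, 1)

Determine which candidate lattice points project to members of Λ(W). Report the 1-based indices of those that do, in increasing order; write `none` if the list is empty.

With ζ = e^{iπ/4} the internal vectors are ζ^0,ζ^3,ζ^6,ζ^9.
#1 (0, 1, 1, 0): internal (-0.70711, -0.29289); octagon support 0.70711 vs apothem 1 → ∈ W
#2 (3, -2, -3, 3): internal (6.53553, 3.70711); octagon support 7.24264 vs apothem 1 → ∉ W
#3 (1, -1, -1, 0): internal (1.70711, 0.29289); octagon support 1.70711 vs apothem 1 → ∉ W
#4 (-1, 0, -2, 2): internal (0.41421, 3.41421); octagon support 3.41421 vs apothem 1 → ∉ W
#5 (2, 0, -2, 0): internal (2.00000, 2.00000); octagon support 2.82843 vs apothem 1 → ∉ W
#6 (2, -1, -1, 1): internal (3.41421, 1.00000); octagon support 3.41421 vs apothem 1 → ∉ W

1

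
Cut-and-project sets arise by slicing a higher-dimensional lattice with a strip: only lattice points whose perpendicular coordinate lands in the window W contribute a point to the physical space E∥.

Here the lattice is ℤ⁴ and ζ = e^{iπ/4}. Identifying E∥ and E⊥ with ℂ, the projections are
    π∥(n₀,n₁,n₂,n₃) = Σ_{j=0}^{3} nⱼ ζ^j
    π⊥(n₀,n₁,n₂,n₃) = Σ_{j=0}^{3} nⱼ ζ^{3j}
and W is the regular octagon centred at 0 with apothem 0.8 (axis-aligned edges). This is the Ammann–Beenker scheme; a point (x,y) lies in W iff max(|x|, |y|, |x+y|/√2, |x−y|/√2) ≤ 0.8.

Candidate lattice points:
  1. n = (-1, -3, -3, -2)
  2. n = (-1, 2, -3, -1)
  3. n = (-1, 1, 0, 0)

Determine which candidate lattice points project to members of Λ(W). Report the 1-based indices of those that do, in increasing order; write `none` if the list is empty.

Internal map: ζ^{3j} for j=0..3 gives (1,0), (−√2/2,√2/2), (0,−1), (√2/2,√2/2).
candidate 1: n = (-1, -3, -3, -2) → π⊥ ≈ (-0.292893, -0.535534); max(|x|,|y|,|x±y|/√2) = 0.585786 ≤ 0.8 ⇒ ∈ W
candidate 2: n = (-1, 2, -3, -1) → π⊥ ≈ (-3.121320, +3.707107); max(|x|,|y|,|x±y|/√2) = 4.828427 > 0.8 ⇒ ∉ W
candidate 3: n = (-1, 1, 0, 0) → π⊥ ≈ (-1.707107, +0.707107); max(|x|,|y|,|x±y|/√2) = 1.707107 > 0.8 ⇒ ∉ W

1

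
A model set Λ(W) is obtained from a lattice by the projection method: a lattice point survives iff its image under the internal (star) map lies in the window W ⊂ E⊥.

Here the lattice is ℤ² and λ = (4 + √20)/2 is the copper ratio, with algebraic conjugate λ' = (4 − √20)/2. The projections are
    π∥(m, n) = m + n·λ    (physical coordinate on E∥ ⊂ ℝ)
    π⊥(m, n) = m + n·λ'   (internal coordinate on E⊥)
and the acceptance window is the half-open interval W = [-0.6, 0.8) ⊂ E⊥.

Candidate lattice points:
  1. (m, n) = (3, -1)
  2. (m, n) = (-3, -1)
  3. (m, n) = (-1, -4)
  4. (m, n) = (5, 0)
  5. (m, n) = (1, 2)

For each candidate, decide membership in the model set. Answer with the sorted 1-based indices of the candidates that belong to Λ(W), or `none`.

3, 5

Numerically λ ≈ 4.2361 and λ' = −1/λ ≈ -0.2361.
[1] lift (3,-1): star map gives 3.2361; window check -0.6 ≤ 3.2361 < 0.8 is false → out
[2] lift (-3,-1): star map gives -2.7639; window check -0.6 ≤ -2.7639 < 0.8 is false → out
[3] lift (-1,-4): star map gives -0.0557; window check -0.6 ≤ -0.0557 < 0.8 is true → IN Λ
[4] lift (5,0): star map gives 5.0000; window check -0.6 ≤ 5.0000 < 0.8 is false → out
[5] lift (1,2): star map gives 0.5279; window check -0.6 ≤ 0.5279 < 0.8 is true → IN Λ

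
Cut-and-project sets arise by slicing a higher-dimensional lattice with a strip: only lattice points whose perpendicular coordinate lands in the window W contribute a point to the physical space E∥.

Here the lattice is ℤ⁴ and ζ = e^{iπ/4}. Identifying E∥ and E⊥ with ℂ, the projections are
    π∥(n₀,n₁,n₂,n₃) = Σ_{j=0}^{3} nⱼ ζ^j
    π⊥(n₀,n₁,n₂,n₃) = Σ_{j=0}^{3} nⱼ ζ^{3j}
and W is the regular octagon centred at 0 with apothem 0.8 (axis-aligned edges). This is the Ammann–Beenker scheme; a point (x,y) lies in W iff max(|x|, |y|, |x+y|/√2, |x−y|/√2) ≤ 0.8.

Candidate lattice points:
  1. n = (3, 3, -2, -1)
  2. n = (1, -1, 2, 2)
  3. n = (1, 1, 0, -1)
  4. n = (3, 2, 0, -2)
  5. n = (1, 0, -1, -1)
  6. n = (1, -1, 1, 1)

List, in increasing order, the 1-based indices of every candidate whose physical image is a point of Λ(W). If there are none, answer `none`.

Internal map: ζ^{3j} for j=0..3 gives (1,0), (−√2/2,√2/2), (0,−1), (√2/2,√2/2).
#1 (3, 3, -2, -1): internal (0.17157, 3.41421); octagon support 3.41421 vs apothem 0.8 → ∉ W
#2 (1, -1, 2, 2): internal (3.12132, -1.29289); octagon support 3.12132 vs apothem 0.8 → ∉ W
#3 (1, 1, 0, -1): internal (-0.41421, 0.00000); octagon support 0.41421 vs apothem 0.8 → ∈ W
#4 (3, 2, 0, -2): internal (0.17157, 0.00000); octagon support 0.17157 vs apothem 0.8 → ∈ W
#5 (1, 0, -1, -1): internal (0.29289, 0.29289); octagon support 0.41421 vs apothem 0.8 → ∈ W
#6 (1, -1, 1, 1): internal (2.41421, -1.00000); octagon support 2.41421 vs apothem 0.8 → ∉ W

3, 4, 5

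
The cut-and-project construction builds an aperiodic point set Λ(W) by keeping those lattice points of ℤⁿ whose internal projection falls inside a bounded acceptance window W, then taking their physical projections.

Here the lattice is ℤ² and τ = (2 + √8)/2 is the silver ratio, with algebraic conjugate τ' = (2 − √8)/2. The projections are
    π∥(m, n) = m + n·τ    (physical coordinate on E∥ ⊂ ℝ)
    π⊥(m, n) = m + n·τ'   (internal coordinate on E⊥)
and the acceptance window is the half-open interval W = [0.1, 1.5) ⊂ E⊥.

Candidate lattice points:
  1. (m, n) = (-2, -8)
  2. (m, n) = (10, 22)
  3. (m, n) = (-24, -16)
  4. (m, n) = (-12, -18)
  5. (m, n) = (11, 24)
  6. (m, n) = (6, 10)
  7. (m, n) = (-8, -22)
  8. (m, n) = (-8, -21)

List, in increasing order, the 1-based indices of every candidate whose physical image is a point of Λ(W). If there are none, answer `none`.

Compute τ' = (2−√8)/2 = -0.41421, so π⊥(m,n) = m -0.41421·n.
#1 (-2,-8): internal coord -2 + (-8)·τ' = +1.31371; +1.31371 ∈ [0.1, 1.5) → IN Λ
#2 (10,22): internal coord 10 + (22)·τ' = +0.88730; +0.88730 ∈ [0.1, 1.5) → IN Λ
#3 (-24,-16): internal coord -24 + (-16)·τ' = -17.37258; -17.37258 ∉ [0.1, 1.5) → out
#4 (-12,-18): internal coord -12 + (-18)·τ' = -4.54416; -4.54416 ∉ [0.1, 1.5) → out
#5 (11,24): internal coord 11 + (24)·τ' = +1.05887; +1.05887 ∈ [0.1, 1.5) → IN Λ
#6 (6,10): internal coord 6 + (10)·τ' = +1.85786; +1.85786 ∉ [0.1, 1.5) → out
#7 (-8,-22): internal coord -8 + (-22)·τ' = +1.11270; +1.11270 ∈ [0.1, 1.5) → IN Λ
#8 (-8,-21): internal coord -8 + (-21)·τ' = +0.69848; +0.69848 ∈ [0.1, 1.5) → IN Λ

1, 2, 5, 7, 8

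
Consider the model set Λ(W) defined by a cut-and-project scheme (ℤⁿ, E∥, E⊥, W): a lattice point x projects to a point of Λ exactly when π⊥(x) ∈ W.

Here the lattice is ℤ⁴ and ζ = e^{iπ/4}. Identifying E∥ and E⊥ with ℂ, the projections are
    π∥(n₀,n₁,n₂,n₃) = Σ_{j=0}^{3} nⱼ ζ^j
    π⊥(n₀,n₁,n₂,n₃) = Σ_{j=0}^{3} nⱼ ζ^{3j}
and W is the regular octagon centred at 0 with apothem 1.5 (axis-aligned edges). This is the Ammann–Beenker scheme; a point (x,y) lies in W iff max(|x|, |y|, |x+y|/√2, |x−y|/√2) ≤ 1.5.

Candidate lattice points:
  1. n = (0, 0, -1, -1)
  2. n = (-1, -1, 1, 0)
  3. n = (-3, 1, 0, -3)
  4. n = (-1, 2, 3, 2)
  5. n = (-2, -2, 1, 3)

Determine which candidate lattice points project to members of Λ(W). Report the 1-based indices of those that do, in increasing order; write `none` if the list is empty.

1, 4

π⊥(n) = n₀ + n₁ζ³ + n₂ζ⁶ + n₃ζ⁹ where ζ = e^{iπ/4}.
candidate 1: n = (0, 0, -1, -1) → π⊥ ≈ (-0.7071, +0.2929); max(|x|,|y|,|x±y|/√2) = 0.7071 ≤ 1.5 ⇒ ∈ W
candidate 2: n = (-1, -1, 1, 0) → π⊥ ≈ (-0.2929, -1.7071); max(|x|,|y|,|x±y|/√2) = 1.7071 > 1.5 ⇒ ∉ W
candidate 3: n = (-3, 1, 0, -3) → π⊥ ≈ (-5.8284, -1.4142); max(|x|,|y|,|x±y|/√2) = 5.8284 > 1.5 ⇒ ∉ W
candidate 4: n = (-1, 2, 3, 2) → π⊥ ≈ (-1.0000, -0.1716); max(|x|,|y|,|x±y|/√2) = 1.0000 ≤ 1.5 ⇒ ∈ W
candidate 5: n = (-2, -2, 1, 3) → π⊥ ≈ (+1.5355, -0.2929); max(|x|,|y|,|x±y|/√2) = 1.5355 > 1.5 ⇒ ∉ W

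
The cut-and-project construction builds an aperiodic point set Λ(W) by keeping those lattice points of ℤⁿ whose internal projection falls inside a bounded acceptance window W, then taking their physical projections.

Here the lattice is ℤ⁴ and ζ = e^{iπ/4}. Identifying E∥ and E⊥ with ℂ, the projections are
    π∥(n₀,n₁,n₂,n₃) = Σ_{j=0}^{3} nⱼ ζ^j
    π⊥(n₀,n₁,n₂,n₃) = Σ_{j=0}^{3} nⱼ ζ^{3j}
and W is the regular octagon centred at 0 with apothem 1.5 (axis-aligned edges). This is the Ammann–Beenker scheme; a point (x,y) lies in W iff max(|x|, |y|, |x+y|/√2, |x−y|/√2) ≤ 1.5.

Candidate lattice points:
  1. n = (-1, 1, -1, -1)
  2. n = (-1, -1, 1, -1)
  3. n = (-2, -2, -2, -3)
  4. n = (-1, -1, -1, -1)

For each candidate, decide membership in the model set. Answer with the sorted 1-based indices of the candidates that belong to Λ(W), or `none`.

4

With ζ = e^{iπ/4} the internal vectors are ζ^0,ζ^3,ζ^6,ζ^9.
#1 (-1, 1, -1, -1): internal (-2.4142, 1.0000); octagon support 2.4142 vs apothem 1.5 → ∉ W
#2 (-1, -1, 1, -1): internal (-1.0000, -2.4142); octagon support 2.4142 vs apothem 1.5 → ∉ W
#3 (-2, -2, -2, -3): internal (-2.7071, -1.5355); octagon support 3.0000 vs apothem 1.5 → ∉ W
#4 (-1, -1, -1, -1): internal (-1.0000, -0.4142); octagon support 1.0000 vs apothem 1.5 → ∈ W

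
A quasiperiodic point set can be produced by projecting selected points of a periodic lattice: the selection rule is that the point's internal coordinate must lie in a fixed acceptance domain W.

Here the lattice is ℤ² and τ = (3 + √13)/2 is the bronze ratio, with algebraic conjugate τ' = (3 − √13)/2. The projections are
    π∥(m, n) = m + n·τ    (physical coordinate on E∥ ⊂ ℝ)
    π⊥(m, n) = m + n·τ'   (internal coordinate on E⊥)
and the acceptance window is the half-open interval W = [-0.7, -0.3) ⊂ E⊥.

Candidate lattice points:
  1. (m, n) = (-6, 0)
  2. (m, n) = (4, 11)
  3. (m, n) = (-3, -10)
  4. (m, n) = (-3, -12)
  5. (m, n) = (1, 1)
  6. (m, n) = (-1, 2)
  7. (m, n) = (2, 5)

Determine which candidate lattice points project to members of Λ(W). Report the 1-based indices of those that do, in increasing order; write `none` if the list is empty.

Compute τ' = (3−√13)/2 = -0.3028, so π⊥(m,n) = m -0.3028·n.
[1] lift (-6,0): star map gives -6.0000; window check -0.7 ≤ -6.0000 < -0.3 is false → out
[2] lift (4,11): star map gives 0.6695; window check -0.7 ≤ 0.6695 < -0.3 is false → out
[3] lift (-3,-10): star map gives 0.0278; window check -0.7 ≤ 0.0278 < -0.3 is false → out
[4] lift (-3,-12): star map gives 0.6333; window check -0.7 ≤ 0.6333 < -0.3 is false → out
[5] lift (1,1): star map gives 0.6972; window check -0.7 ≤ 0.6972 < -0.3 is false → out
[6] lift (-1,2): star map gives -1.6056; window check -0.7 ≤ -1.6056 < -0.3 is false → out
[7] lift (2,5): star map gives 0.4861; window check -0.7 ≤ 0.4861 < -0.3 is false → out

none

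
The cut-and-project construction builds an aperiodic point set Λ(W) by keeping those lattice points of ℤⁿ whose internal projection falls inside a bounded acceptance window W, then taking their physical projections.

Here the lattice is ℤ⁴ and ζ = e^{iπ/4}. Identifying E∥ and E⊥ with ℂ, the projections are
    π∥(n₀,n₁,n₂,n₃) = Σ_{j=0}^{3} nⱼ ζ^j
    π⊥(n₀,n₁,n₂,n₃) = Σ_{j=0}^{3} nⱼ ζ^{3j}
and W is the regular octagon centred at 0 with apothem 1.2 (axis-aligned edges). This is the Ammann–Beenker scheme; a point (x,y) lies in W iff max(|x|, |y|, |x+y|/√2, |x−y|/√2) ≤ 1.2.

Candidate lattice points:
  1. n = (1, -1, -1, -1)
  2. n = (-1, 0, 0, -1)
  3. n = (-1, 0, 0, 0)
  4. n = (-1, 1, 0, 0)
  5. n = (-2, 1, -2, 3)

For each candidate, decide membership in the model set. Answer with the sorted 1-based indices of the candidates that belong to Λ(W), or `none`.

Internal map: ζ^{3j} for j=0..3 gives (1,0), (−√2/2,√2/2), (0,−1), (√2/2,√2/2).
candidate 1: n = (1, -1, -1, -1) → π⊥ ≈ (+1.00000, -0.41421); max(|x|,|y|,|x±y|/√2) = 1.00000 ≤ 1.2 ⇒ ∈ W
candidate 2: n = (-1, 0, 0, -1) → π⊥ ≈ (-1.70711, -0.70711); max(|x|,|y|,|x±y|/√2) = 1.70711 > 1.2 ⇒ ∉ W
candidate 3: n = (-1, 0, 0, 0) → π⊥ ≈ (-1.00000, +0.00000); max(|x|,|y|,|x±y|/√2) = 1.00000 ≤ 1.2 ⇒ ∈ W
candidate 4: n = (-1, 1, 0, 0) → π⊥ ≈ (-1.70711, +0.70711); max(|x|,|y|,|x±y|/√2) = 1.70711 > 1.2 ⇒ ∉ W
candidate 5: n = (-2, 1, -2, 3) → π⊥ ≈ (-0.58579, +4.82843); max(|x|,|y|,|x±y|/√2) = 4.82843 > 1.2 ⇒ ∉ W

1, 3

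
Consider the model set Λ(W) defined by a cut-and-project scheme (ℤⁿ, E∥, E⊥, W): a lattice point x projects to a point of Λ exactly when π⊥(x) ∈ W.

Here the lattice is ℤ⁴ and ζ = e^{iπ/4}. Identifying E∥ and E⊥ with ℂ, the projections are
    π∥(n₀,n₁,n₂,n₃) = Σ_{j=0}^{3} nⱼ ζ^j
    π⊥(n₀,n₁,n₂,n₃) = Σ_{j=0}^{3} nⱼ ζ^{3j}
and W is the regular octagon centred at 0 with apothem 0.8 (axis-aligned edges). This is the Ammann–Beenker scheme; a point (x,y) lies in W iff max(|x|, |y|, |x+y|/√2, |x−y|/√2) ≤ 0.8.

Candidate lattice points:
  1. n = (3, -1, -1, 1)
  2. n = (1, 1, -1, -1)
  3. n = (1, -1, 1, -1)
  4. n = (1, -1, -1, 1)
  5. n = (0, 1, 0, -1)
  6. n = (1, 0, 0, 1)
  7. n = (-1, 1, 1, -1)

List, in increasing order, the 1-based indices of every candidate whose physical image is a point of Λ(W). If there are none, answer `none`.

With ζ = e^{iπ/4} the internal vectors are ζ^0,ζ^3,ζ^6,ζ^9.
candidate 1: n = (3, -1, -1, 1) → π⊥ ≈ (+4.4142, +1.0000); max(|x|,|y|,|x±y|/√2) = 4.4142 > 0.8 ⇒ ∉ W
candidate 2: n = (1, 1, -1, -1) → π⊥ ≈ (-0.4142, +1.0000); max(|x|,|y|,|x±y|/√2) = 1.0000 > 0.8 ⇒ ∉ W
candidate 3: n = (1, -1, 1, -1) → π⊥ ≈ (+1.0000, -2.4142); max(|x|,|y|,|x±y|/√2) = 2.4142 > 0.8 ⇒ ∉ W
candidate 4: n = (1, -1, -1, 1) → π⊥ ≈ (+2.4142, +1.0000); max(|x|,|y|,|x±y|/√2) = 2.4142 > 0.8 ⇒ ∉ W
candidate 5: n = (0, 1, 0, -1) → π⊥ ≈ (-1.4142, +0.0000); max(|x|,|y|,|x±y|/√2) = 1.4142 > 0.8 ⇒ ∉ W
candidate 6: n = (1, 0, 0, 1) → π⊥ ≈ (+1.7071, +0.7071); max(|x|,|y|,|x±y|/√2) = 1.7071 > 0.8 ⇒ ∉ W
candidate 7: n = (-1, 1, 1, -1) → π⊥ ≈ (-2.4142, -1.0000); max(|x|,|y|,|x±y|/√2) = 2.4142 > 0.8 ⇒ ∉ W

none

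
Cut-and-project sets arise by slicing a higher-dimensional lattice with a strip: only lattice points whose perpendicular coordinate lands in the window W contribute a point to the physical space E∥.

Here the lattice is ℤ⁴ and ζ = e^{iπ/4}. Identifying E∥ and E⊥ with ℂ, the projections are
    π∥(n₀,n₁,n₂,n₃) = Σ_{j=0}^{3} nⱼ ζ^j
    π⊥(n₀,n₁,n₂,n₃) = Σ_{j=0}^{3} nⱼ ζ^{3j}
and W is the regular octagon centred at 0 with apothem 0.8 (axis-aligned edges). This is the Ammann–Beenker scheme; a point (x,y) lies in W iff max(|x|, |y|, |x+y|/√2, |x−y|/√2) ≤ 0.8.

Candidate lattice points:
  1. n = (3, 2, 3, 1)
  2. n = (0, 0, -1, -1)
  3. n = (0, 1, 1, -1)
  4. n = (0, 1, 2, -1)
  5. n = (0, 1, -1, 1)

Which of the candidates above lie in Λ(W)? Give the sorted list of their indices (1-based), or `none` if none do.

2

Internal map: ζ^{3j} for j=0..3 gives (1,0), (−√2/2,√2/2), (0,−1), (√2/2,√2/2).
#1 (3, 2, 3, 1): internal (2.2929, -0.8787); octagon support 2.2929 vs apothem 0.8 → ∉ W
#2 (0, 0, -1, -1): internal (-0.7071, 0.2929); octagon support 0.7071 vs apothem 0.8 → ∈ W
#3 (0, 1, 1, -1): internal (-1.4142, -1.0000); octagon support 1.7071 vs apothem 0.8 → ∉ W
#4 (0, 1, 2, -1): internal (-1.4142, -2.0000); octagon support 2.4142 vs apothem 0.8 → ∉ W
#5 (0, 1, -1, 1): internal (0.0000, 2.4142); octagon support 2.4142 vs apothem 0.8 → ∉ W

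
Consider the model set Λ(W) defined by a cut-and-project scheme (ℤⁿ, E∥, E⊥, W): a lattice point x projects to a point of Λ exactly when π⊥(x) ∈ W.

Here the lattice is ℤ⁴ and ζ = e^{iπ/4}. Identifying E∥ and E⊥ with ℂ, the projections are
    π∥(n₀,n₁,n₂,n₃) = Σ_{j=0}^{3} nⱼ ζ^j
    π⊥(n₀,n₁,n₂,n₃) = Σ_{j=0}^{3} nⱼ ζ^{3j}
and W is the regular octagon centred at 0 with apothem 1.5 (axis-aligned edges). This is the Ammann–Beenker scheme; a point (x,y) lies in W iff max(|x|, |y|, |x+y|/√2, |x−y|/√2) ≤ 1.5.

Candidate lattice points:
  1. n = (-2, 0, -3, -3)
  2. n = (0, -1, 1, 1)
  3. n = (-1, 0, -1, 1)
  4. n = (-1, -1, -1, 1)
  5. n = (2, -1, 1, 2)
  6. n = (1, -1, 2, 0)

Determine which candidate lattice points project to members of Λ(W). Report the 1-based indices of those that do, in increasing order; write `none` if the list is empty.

π⊥(n) = n₀ + n₁ζ³ + n₂ζ⁶ + n₃ζ⁹ where ζ = e^{iπ/4}.
#1 (-2, 0, -3, -3): internal (-4.12132, 0.87868); octagon support 4.12132 vs apothem 1.5 → ∉ W
#2 (0, -1, 1, 1): internal (1.41421, -1.00000); octagon support 1.70711 vs apothem 1.5 → ∉ W
#3 (-1, 0, -1, 1): internal (-0.29289, 1.70711); octagon support 1.70711 vs apothem 1.5 → ∉ W
#4 (-1, -1, -1, 1): internal (0.41421, 1.00000); octagon support 1.00000 vs apothem 1.5 → ∈ W
#5 (2, -1, 1, 2): internal (4.12132, -0.29289); octagon support 4.12132 vs apothem 1.5 → ∉ W
#6 (1, -1, 2, 0): internal (1.70711, -2.70711); octagon support 3.12132 vs apothem 1.5 → ∉ W

4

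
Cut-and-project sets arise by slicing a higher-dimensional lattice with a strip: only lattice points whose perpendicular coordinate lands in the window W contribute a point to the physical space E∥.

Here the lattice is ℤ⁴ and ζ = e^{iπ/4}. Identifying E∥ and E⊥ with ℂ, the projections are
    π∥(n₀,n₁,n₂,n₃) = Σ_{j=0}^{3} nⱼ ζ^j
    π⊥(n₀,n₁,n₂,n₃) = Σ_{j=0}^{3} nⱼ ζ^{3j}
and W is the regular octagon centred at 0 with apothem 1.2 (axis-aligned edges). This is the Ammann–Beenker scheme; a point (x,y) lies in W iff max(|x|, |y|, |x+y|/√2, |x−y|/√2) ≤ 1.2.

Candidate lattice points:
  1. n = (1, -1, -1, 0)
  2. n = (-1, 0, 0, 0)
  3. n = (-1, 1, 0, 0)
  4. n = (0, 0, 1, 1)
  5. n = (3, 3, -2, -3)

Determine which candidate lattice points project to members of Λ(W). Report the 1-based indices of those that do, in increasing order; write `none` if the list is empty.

2, 4

π⊥(n) = n₀ + n₁ζ³ + n₂ζ⁶ + n₃ζ⁹ where ζ = e^{iπ/4}.
#1 (1, -1, -1, 0): internal (1.70711, 0.29289); octagon support 1.70711 vs apothem 1.2 → ∉ W
#2 (-1, 0, 0, 0): internal (-1.00000, 0.00000); octagon support 1.00000 vs apothem 1.2 → ∈ W
#3 (-1, 1, 0, 0): internal (-1.70711, 0.70711); octagon support 1.70711 vs apothem 1.2 → ∉ W
#4 (0, 0, 1, 1): internal (0.70711, -0.29289); octagon support 0.70711 vs apothem 1.2 → ∈ W
#5 (3, 3, -2, -3): internal (-1.24264, 2.00000); octagon support 2.29289 vs apothem 1.2 → ∉ W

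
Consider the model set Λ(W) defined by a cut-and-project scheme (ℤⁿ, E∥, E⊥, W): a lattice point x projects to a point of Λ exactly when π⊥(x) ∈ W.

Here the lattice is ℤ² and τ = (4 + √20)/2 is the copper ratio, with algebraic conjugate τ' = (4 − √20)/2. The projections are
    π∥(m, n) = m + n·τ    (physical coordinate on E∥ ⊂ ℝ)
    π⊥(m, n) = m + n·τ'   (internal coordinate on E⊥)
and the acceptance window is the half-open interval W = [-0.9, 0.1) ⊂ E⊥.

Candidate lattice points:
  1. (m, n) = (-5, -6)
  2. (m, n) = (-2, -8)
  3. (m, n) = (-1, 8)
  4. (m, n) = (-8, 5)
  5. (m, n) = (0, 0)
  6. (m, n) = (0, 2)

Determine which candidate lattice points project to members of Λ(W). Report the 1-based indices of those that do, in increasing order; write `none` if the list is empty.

Numerically τ ≈ 4.2361 and τ' = −1/τ ≈ -0.2361.
#1 (-5,-6): internal coord -5 + (-6)·τ' = -3.5836; -3.5836 ∉ [-0.9, 0.1) → out
#2 (-2,-8): internal coord -2 + (-8)·τ' = -0.1115; -0.1115 ∈ [-0.9, 0.1) → IN Λ
#3 (-1,8): internal coord -1 + (8)·τ' = -2.8885; -2.8885 ∉ [-0.9, 0.1) → out
#4 (-8,5): internal coord -8 + (5)·τ' = -9.1803; -9.1803 ∉ [-0.9, 0.1) → out
#5 (0,0): internal coord 0 + (0)·τ' = +0.0000; +0.0000 ∈ [-0.9, 0.1) → IN Λ
#6 (0,2): internal coord 0 + (2)·τ' = -0.4721; -0.4721 ∈ [-0.9, 0.1) → IN Λ

2, 5, 6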